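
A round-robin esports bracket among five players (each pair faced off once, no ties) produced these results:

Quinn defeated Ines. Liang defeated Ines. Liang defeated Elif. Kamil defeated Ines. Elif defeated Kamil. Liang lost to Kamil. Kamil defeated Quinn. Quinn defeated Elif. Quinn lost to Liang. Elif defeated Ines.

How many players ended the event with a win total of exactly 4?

0

Win totals: Liang 3, Ines 0, Quinn 2, Elif 2, Kamil 3.
No player has exactly 4 wins.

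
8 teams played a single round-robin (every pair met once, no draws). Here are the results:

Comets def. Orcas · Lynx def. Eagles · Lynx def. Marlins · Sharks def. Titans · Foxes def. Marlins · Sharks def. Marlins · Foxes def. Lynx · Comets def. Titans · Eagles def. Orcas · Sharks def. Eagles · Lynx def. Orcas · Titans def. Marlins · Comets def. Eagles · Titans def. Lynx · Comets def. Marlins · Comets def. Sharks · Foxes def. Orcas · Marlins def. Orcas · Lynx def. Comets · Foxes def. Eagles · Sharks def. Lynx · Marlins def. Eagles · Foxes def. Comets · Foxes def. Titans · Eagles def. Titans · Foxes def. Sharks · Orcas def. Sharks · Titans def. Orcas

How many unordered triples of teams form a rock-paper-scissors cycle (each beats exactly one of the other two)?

8

Win totals: Eagles 2, Comets 5, Marlins 2, Orcas 1, Foxes 7, Lynx 4, Titans 3, Sharks 4.
A team with w wins dominates both others in C(w,2) triples; summing gives 1 + 10 + 1 + 0 + 21 + 6 + 3 + 6 = 48 transitive triples.
Total triples C(8,3) = 56, so cyclic triples = 56 − 48 = 8.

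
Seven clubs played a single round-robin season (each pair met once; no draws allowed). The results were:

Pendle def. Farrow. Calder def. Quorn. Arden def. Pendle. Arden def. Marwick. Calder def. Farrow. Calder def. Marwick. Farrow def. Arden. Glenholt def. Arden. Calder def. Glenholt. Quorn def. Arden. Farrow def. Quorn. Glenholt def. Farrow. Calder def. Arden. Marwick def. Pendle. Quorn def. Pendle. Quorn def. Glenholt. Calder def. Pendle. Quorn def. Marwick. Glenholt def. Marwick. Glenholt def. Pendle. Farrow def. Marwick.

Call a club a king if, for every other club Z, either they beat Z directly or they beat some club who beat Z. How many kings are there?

Pendle cannot reach Glenholt, Calder in two steps.
Glenholt cannot reach Calder in two steps.
Quorn cannot reach Calder in two steps.
Marwick cannot reach Glenholt, Quorn, Calder, Arden in two steps.
Calder reaches everyone (king).
Farrow cannot reach Calder in two steps.
Arden cannot reach Glenholt, Quorn, Calder in two steps.
Kings: Calder — 1.

1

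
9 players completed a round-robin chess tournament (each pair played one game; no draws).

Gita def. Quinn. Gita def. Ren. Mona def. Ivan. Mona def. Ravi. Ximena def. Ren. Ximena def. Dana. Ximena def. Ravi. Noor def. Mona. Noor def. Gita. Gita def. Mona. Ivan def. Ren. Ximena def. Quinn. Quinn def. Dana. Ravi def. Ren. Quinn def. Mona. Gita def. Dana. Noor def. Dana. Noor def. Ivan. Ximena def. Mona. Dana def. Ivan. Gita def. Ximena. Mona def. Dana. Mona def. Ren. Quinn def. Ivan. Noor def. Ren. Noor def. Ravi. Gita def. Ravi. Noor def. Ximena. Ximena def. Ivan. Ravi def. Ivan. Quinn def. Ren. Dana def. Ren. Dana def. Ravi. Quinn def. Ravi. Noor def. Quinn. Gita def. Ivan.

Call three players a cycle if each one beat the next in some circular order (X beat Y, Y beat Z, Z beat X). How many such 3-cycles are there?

Win totals: Dana 3, Ravi 2, Quinn 5, Ren 0, Mona 4, Ximena 6, Noor 8, Gita 7, Ivan 1.
A player with w wins dominates both others in C(w,2) triples; summing gives 3 + 1 + 10 + 0 + 6 + 15 + 28 + 21 + 0 = 84 transitive triples.
Total triples C(9,3) = 84, so cyclic triples = 84 − 84 = 0.

0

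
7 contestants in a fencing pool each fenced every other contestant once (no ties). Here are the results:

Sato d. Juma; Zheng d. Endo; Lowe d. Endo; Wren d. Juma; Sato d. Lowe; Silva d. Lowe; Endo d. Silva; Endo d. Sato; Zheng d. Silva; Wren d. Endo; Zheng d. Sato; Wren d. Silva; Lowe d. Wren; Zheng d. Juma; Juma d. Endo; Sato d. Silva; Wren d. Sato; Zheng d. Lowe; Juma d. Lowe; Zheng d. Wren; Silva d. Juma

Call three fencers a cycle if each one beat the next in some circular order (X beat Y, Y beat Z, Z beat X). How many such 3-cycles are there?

7

Win totals: Zheng 6, Lowe 2, Endo 2, Sato 3, Silva 2, Wren 4, Juma 2.
A fencer with w wins dominates both others in C(w,2) triples; summing gives 15 + 1 + 1 + 3 + 1 + 6 + 1 = 28 transitive triples.
Total triples C(7,3) = 35, so cyclic triples = 35 − 28 = 7.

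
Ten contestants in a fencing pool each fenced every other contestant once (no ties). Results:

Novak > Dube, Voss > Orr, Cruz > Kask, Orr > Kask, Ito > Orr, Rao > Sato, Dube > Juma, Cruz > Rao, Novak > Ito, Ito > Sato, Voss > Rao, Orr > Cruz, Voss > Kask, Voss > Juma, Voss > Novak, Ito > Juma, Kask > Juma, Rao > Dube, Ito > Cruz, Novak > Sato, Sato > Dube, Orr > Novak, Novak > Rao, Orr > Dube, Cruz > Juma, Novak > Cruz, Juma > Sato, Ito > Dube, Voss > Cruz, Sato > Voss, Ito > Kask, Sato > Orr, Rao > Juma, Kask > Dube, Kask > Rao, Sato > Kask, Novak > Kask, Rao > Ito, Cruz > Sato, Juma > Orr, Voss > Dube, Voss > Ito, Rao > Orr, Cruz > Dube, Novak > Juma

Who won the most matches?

Win totals: Sato 4, Orr 4, Rao 5, Novak 7, Ito 6, Cruz 5, Juma 2, Voss 8, Kask 3, Dube 1.
Voss leads with 8 wins (next highest: 7).

Voss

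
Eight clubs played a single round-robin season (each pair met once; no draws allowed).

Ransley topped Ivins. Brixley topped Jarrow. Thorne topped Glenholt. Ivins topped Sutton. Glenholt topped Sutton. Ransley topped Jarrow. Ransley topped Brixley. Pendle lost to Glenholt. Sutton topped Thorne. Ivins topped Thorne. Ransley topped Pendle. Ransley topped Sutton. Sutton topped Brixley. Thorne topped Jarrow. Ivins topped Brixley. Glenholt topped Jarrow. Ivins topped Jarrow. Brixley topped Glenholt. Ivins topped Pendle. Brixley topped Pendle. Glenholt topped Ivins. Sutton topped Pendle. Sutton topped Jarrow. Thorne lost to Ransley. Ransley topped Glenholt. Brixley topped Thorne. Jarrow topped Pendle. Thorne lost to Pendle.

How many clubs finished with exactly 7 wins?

Win totals: Glenholt 4, Thorne 2, Sutton 4, Ivins 5, Jarrow 1, Pendle 1, Brixley 4, Ransley 7.
Exactly 7: Ransley — 1 club.

1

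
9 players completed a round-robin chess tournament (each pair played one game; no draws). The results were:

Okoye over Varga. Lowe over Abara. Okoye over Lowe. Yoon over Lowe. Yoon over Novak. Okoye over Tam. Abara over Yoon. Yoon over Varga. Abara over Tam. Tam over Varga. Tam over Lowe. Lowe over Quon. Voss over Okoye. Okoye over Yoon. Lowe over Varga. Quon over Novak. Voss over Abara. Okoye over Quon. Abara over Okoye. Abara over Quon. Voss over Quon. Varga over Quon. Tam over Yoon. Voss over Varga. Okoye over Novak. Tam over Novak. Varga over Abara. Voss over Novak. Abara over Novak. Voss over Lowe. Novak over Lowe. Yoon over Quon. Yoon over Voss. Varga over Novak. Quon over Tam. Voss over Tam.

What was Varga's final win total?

Varga's results: beat Quon, Novak, Abara; lost to Lowe, Yoon, Okoye, Tam, Voss.
That is 3 wins.

3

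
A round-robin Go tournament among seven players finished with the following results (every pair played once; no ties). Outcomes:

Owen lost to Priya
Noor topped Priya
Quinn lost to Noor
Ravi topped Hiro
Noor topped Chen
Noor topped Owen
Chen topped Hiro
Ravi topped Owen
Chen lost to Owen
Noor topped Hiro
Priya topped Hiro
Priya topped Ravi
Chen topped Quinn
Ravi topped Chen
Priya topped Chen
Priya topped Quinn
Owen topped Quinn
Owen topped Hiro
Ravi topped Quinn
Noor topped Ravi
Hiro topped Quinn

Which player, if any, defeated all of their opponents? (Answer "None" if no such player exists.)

Noor has 6 wins out of 6 opponents — a perfect record.

Noor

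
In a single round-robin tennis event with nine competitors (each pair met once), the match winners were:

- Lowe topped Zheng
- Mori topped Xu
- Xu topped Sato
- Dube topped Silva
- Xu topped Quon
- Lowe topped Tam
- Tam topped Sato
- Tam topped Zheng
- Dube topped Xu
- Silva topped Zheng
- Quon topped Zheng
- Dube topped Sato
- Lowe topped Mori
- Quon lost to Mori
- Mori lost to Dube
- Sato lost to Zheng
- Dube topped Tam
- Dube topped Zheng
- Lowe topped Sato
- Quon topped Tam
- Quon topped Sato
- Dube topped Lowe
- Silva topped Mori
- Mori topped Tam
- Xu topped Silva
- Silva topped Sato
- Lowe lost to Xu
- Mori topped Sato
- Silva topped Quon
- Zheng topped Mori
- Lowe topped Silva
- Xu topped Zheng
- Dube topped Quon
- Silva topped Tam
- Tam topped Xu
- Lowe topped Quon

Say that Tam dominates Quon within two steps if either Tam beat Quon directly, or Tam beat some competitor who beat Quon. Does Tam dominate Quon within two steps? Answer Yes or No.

Tam did not beat Quon directly.
Tam beat Xu, Sato, Zheng. Of those, Xu beat Quon.

Yes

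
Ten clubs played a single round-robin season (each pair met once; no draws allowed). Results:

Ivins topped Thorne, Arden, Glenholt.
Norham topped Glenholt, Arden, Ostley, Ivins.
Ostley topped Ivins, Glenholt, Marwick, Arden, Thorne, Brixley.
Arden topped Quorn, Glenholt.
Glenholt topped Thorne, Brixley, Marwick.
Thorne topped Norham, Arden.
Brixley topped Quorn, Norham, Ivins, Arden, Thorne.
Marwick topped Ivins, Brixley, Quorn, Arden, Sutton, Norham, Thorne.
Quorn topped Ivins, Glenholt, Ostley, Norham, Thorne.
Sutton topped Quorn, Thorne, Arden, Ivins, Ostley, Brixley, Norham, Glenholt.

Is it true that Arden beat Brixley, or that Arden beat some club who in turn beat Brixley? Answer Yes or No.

Arden did not beat Brixley directly.
Arden beat Quorn, Glenholt. Of those, Glenholt beat Brixley.

Yes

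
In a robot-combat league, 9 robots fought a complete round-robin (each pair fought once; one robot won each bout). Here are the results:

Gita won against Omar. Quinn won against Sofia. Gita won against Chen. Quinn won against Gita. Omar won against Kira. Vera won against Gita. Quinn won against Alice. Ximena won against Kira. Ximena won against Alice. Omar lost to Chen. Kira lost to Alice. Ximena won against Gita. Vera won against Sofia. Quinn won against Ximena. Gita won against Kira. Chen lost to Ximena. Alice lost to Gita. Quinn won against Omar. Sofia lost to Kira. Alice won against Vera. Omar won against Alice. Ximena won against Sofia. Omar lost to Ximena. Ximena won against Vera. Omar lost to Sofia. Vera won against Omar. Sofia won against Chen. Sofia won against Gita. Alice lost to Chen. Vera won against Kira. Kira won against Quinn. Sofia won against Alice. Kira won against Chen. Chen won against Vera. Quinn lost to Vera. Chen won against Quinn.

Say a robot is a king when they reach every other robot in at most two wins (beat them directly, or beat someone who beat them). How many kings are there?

Kira reaches everyone (king).
Vera reaches everyone (king).
Chen reaches everyone (king).
Gita cannot reach Ximena in two steps.
Quinn reaches everyone (king).
Omar cannot reach Gita, Ximena in two steps.
Alice cannot reach Ximena in two steps.
Sofia cannot reach Ximena in two steps.
Ximena reaches everyone (king).
Kings: Kira, Vera, Chen, Quinn, Ximena — 5.

5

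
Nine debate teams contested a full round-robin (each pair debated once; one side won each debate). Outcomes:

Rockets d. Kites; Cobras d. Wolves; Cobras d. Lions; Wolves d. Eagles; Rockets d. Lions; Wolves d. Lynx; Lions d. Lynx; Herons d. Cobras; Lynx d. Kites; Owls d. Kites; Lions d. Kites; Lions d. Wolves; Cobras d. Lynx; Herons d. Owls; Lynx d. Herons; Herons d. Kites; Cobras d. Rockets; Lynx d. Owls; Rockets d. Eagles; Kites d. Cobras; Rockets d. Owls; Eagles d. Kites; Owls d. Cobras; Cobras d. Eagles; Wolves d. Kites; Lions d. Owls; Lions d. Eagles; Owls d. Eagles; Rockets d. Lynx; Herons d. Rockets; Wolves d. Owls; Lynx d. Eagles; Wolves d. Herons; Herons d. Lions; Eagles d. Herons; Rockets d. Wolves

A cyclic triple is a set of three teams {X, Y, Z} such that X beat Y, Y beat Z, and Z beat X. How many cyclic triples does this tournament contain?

Win totals: Kites 1, Owls 3, Lions 5, Lynx 4, Rockets 6, Eagles 2, Herons 5, Wolves 5, Cobras 5.
A team with w wins dominates both others in C(w,2) triples; summing gives 0 + 3 + 10 + 6 + 15 + 1 + 10 + 10 + 10 = 65 transitive triples.
Total triples C(9,3) = 84, so cyclic triples = 84 − 65 = 19.

19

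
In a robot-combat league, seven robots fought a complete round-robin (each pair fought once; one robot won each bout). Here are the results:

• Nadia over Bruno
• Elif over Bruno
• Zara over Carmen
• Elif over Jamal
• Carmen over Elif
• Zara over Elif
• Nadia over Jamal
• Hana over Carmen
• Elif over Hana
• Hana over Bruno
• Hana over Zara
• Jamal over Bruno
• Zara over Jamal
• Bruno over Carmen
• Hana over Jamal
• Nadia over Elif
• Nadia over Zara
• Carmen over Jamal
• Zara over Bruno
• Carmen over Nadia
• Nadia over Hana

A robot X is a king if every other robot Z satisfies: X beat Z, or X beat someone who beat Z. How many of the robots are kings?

4

Carmen reaches everyone (king).
Bruno cannot reach Hana, Zara in two steps.
Hana reaches everyone (king).
Zara reaches everyone (king).
Nadia reaches everyone (king).
Elif cannot reach Nadia in two steps.
Jamal cannot reach Hana, Zara, Nadia, Elif in two steps.
Kings: Carmen, Hana, Zara, Nadia — 4.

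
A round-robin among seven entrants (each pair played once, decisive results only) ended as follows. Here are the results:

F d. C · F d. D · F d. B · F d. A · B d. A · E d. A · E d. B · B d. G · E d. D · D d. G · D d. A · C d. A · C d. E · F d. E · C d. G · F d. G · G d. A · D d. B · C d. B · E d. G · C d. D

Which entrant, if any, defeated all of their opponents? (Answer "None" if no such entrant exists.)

F

F has 6 wins out of 6 opponents — a perfect record.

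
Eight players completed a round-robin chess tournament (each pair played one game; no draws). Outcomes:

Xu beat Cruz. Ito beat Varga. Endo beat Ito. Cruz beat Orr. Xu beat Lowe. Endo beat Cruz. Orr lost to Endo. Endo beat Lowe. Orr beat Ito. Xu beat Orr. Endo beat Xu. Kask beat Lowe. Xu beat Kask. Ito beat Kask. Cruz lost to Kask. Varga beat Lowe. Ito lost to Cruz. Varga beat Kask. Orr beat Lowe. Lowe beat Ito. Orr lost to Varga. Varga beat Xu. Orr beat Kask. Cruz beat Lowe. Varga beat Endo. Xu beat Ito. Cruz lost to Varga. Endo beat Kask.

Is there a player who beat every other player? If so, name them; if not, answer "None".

None

Highest win total is Varga with 6 (out of 7 possible).
Varga lost to Ito, so no player went undefeated.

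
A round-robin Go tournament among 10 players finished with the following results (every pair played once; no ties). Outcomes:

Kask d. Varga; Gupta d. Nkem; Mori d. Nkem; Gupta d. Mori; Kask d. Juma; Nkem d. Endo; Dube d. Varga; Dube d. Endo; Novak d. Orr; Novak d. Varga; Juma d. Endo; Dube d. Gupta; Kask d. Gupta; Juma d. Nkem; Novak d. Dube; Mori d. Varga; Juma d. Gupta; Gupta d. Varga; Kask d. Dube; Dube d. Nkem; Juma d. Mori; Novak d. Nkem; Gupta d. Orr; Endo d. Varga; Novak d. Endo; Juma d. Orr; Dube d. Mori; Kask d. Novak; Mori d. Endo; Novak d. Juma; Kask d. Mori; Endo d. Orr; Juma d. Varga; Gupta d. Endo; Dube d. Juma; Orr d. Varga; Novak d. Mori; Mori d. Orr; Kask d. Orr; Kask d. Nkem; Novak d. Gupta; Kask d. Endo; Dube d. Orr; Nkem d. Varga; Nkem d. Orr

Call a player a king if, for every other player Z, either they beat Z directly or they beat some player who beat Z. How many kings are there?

1

Kask reaches everyone (king).
Endo cannot reach Kask, Dube, Nkem, Gupta, Novak, Juma, Mori in two steps.
Dube cannot reach Kask, Novak in two steps.
Orr cannot reach Kask, Endo, Dube, Nkem, Gupta, Novak, Juma, Mori in two steps.
Nkem cannot reach Kask, Dube, Gupta, Novak, Juma, Mori in two steps.
Gupta cannot reach Kask, Dube, Novak, Juma in two steps.
Varga cannot reach Kask, Endo, Dube, Orr, Nkem, Gupta, Novak, Juma, Mori in two steps.
Novak cannot reach Kask in two steps.
Juma cannot reach Kask, Dube, Novak in two steps.
Mori cannot reach Kask, Dube, Gupta, Novak, Juma in two steps.
Kings: Kask — 1.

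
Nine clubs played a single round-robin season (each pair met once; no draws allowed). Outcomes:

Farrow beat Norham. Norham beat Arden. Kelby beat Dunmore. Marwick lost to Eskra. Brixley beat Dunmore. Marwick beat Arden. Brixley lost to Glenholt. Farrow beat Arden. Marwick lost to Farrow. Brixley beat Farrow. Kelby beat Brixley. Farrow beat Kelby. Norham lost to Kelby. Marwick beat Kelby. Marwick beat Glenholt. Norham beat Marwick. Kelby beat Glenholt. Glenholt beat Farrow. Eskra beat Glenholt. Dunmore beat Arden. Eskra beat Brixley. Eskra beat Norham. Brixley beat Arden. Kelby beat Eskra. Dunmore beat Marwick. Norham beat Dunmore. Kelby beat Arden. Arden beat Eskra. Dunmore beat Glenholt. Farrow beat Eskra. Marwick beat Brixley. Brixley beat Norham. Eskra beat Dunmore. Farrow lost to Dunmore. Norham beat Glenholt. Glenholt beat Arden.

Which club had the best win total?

Kelby

Win totals: Eskra 5, Dunmore 4, Kelby 6, Arden 1, Marwick 4, Norham 4, Glenholt 3, Brixley 4, Farrow 5.
Kelby leads with 6 wins (next highest: 5).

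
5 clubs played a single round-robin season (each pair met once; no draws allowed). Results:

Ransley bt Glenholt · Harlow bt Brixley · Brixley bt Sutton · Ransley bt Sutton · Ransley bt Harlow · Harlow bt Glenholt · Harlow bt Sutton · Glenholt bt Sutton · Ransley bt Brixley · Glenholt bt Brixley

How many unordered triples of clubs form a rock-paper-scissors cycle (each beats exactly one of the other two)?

0

Win totals: Brixley 1, Harlow 3, Ransley 4, Sutton 0, Glenholt 2.
A club with w wins dominates both others in C(w,2) triples; summing gives 0 + 3 + 6 + 0 + 1 = 10 transitive triples.
Total triples C(5,3) = 10, so cyclic triples = 10 − 10 = 0.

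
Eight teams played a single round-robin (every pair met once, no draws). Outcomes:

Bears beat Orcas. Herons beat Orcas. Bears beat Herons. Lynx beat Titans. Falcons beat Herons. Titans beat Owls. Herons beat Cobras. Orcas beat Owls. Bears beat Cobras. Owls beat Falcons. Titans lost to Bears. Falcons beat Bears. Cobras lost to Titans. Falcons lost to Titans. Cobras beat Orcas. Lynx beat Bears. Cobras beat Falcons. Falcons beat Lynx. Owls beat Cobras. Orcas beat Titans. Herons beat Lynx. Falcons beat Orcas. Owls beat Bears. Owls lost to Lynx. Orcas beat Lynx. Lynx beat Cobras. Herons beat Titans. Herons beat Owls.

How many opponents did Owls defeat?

Owls' results: beat Bears, Cobras, Falcons; lost to Orcas, Titans, Herons, Lynx.
That is 3 wins.

3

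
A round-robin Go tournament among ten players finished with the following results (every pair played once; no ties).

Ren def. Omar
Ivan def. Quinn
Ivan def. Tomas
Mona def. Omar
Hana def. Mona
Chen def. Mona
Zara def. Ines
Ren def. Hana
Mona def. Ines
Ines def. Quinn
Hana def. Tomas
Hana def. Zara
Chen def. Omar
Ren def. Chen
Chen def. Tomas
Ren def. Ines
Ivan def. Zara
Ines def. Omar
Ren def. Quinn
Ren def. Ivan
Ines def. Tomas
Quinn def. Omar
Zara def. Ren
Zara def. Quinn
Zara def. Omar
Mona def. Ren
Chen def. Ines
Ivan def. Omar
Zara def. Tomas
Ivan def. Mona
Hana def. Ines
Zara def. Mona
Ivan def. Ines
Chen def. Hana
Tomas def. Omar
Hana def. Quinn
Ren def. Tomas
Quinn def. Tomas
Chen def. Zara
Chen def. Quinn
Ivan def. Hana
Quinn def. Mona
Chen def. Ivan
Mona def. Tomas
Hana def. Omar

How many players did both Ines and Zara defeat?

Ines beat: Quinn, Tomas, Omar.
Zara beat: Quinn, Mona, Tomas, Ines, Omar, Ren.
Both beat: Quinn, Tomas, Omar — 3.

3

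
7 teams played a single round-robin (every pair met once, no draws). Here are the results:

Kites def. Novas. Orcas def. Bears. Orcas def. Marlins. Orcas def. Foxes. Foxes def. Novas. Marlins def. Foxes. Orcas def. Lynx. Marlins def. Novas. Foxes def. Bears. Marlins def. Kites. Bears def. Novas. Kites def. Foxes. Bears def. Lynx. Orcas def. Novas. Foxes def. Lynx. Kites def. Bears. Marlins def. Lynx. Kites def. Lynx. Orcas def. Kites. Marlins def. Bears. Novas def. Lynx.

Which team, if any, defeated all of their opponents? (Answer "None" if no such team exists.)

Orcas has 6 wins out of 6 opponents — a perfect record.

Orcas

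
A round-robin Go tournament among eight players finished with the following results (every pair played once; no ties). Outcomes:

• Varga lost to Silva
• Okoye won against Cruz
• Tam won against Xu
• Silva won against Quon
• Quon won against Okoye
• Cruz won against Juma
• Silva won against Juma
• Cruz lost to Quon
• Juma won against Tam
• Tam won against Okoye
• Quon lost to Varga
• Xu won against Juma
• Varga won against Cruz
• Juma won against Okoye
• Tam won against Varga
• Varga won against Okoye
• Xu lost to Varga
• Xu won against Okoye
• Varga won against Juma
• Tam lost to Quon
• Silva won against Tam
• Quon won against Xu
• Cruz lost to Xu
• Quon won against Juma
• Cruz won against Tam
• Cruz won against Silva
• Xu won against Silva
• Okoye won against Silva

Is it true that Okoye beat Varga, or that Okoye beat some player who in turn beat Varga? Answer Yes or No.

Yes

Okoye did not beat Varga directly.
Okoye beat Silva, Cruz. Of those, Silva beat Varga.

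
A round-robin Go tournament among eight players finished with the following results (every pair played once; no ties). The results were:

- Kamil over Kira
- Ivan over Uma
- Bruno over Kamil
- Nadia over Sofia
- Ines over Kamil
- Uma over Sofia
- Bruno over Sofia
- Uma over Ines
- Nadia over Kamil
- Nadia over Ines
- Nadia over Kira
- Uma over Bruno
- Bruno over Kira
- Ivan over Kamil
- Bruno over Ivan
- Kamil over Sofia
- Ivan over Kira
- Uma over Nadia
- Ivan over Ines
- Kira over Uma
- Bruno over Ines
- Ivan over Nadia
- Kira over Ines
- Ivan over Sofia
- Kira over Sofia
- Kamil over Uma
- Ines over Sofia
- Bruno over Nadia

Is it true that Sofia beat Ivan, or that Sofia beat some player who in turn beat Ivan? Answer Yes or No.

Sofia did not beat Ivan directly.
Sofia beat no one, so there is no intermediate player.

No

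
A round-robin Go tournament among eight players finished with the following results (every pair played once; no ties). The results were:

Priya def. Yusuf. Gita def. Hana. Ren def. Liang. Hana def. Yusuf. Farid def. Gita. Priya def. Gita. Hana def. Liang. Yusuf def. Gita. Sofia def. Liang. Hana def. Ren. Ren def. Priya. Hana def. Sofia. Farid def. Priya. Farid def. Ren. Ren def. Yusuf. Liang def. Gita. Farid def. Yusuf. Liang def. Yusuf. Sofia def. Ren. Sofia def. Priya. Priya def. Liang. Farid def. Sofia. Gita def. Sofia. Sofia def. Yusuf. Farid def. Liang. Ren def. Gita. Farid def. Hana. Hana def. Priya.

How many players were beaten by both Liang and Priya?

2

Liang beat: Gita, Yusuf.
Priya beat: Gita, Yusuf, Liang.
Both beat: Gita, Yusuf — 2.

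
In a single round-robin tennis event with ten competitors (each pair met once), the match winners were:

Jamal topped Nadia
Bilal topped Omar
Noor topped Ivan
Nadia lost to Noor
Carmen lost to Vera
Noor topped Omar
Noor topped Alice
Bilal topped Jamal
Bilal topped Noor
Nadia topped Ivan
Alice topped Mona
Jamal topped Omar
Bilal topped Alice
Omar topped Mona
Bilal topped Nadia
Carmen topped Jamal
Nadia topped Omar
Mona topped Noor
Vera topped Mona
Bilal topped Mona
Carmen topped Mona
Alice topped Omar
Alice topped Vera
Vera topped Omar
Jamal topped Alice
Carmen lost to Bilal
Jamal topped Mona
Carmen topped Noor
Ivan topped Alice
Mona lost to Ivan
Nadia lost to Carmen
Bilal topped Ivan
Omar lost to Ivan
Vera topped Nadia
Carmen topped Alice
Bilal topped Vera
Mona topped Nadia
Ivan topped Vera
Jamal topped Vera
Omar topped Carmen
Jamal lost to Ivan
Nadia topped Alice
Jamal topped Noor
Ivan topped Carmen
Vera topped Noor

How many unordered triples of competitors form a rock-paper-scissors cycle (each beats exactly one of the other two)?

20

Win totals: Alice 3, Noor 4, Carmen 5, Bilal 9, Omar 2, Nadia 3, Mona 2, Vera 5, Jamal 6, Ivan 6.
A competitor with w wins dominates both others in C(w,2) triples; summing gives 3 + 6 + 10 + 36 + 1 + 3 + 1 + 10 + 15 + 15 = 100 transitive triples.
Total triples C(10,3) = 120, so cyclic triples = 120 − 100 = 20.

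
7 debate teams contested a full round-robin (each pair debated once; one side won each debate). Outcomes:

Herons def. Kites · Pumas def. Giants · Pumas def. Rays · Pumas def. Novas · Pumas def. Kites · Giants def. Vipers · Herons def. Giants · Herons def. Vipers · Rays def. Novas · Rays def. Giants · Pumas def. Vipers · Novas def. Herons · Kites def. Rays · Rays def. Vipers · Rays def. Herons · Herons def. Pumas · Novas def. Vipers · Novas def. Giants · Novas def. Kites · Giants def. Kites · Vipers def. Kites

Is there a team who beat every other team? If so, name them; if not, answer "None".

Highest win total is Pumas with 5 (out of 6 possible).
Pumas lost to Herons, so no team went undefeated.

None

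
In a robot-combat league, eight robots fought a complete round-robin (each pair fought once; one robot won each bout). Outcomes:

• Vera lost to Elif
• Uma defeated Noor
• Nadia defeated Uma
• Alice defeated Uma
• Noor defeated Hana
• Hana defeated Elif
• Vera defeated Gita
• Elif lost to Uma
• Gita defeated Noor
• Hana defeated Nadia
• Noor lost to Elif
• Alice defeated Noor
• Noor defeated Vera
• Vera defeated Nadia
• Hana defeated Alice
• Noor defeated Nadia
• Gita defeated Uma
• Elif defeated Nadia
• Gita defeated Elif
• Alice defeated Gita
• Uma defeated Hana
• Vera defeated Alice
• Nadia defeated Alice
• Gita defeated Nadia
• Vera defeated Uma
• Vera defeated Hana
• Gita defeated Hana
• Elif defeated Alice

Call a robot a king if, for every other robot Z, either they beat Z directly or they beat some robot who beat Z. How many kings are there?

6

Vera reaches everyone (king).
Uma cannot reach Gita in two steps.
Nadia cannot reach Vera in two steps.
Noor reaches everyone (king).
Hana reaches everyone (king).
Gita reaches everyone (king).
Alice reaches everyone (king).
Elif reaches everyone (king).
Kings: Vera, Noor, Hana, Gita, Alice, Elif — 6.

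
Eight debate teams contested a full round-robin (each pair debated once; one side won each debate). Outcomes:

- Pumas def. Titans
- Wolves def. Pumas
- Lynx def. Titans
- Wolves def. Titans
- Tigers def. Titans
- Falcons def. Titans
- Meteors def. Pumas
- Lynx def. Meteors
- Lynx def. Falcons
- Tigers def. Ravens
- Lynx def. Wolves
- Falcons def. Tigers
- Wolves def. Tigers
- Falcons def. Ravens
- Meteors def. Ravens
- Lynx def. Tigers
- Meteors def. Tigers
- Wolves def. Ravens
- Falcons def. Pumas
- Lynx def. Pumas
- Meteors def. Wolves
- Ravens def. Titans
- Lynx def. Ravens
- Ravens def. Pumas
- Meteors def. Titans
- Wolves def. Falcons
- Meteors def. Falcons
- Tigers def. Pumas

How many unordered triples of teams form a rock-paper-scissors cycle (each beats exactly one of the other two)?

Win totals: Meteors 6, Tigers 3, Wolves 5, Titans 0, Falcons 4, Ravens 2, Lynx 7, Pumas 1.
A team with w wins dominates both others in C(w,2) triples; summing gives 15 + 3 + 10 + 0 + 6 + 1 + 21 + 0 = 56 transitive triples.
Total triples C(8,3) = 56, so cyclic triples = 56 − 56 = 0.

0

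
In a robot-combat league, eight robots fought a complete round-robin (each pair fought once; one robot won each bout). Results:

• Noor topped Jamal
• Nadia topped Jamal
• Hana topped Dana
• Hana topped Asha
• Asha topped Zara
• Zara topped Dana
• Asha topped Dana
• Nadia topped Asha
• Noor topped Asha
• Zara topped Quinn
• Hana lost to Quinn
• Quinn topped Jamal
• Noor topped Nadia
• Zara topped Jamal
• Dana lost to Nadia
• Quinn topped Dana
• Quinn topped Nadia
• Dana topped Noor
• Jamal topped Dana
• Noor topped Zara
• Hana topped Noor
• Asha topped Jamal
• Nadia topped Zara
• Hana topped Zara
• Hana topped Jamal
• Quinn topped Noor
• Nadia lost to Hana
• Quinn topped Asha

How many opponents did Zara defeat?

3

Zara's results: beat Dana, Quinn, Jamal; lost to Hana, Asha, Noor, Nadia.
That is 3 wins.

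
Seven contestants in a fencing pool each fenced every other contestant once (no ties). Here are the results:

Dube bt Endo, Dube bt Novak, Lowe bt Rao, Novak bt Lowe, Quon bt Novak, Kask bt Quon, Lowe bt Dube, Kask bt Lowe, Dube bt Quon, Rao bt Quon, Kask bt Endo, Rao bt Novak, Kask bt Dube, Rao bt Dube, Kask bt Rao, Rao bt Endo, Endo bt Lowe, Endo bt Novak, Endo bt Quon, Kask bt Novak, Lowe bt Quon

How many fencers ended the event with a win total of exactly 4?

Win totals: Dube 3, Rao 4, Lowe 3, Kask 6, Quon 1, Novak 1, Endo 3.
Exactly 4: Rao — 1 fencer.

1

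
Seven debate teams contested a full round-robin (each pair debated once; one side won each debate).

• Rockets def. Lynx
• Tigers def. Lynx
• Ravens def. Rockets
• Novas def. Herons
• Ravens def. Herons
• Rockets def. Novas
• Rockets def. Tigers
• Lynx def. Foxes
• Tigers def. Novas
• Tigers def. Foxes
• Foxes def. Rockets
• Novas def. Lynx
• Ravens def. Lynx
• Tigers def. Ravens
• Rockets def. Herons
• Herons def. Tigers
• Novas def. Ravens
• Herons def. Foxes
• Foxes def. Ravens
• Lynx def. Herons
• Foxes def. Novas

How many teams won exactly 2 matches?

Win totals: Lynx 2, Foxes 3, Tigers 4, Ravens 3, Herons 2, Novas 3, Rockets 4.
Exactly 2: Lynx, Herons — 2 teams.

2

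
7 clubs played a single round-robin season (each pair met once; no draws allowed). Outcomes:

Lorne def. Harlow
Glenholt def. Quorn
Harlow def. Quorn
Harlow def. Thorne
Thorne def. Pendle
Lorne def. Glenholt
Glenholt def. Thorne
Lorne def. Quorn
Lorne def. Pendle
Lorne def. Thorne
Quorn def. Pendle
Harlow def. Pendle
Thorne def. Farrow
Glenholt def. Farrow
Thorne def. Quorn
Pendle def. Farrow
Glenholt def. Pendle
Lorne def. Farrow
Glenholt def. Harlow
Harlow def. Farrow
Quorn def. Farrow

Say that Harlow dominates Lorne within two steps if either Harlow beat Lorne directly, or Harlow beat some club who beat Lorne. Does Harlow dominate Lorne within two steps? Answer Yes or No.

Harlow did not beat Lorne directly.
Harlow beat Thorne, Farrow, Quorn, Pendle, but each of them lost to Lorne. No two-step path.

No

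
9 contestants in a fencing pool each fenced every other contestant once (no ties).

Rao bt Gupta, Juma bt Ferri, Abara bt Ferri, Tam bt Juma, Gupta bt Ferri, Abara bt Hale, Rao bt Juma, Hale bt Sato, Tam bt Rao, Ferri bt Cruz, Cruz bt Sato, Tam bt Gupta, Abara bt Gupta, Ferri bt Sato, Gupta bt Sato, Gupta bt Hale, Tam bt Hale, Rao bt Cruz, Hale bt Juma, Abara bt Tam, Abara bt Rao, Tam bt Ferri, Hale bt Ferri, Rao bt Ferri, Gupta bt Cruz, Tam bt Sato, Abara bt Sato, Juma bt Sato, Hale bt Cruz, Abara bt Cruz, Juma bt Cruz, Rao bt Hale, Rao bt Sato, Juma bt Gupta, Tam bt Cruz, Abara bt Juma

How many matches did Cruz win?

Cruz's results: beat Sato; lost to Tam, Rao, Gupta, Abara, Juma, Hale, Ferri.
That is 1 win.

1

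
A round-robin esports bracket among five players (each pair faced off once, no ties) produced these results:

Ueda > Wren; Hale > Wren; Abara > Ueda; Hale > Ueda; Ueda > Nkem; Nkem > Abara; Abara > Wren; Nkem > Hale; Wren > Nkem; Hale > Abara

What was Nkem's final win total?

Nkem's results: beat Hale, Abara; lost to Wren, Ueda.
That is 2 wins.

2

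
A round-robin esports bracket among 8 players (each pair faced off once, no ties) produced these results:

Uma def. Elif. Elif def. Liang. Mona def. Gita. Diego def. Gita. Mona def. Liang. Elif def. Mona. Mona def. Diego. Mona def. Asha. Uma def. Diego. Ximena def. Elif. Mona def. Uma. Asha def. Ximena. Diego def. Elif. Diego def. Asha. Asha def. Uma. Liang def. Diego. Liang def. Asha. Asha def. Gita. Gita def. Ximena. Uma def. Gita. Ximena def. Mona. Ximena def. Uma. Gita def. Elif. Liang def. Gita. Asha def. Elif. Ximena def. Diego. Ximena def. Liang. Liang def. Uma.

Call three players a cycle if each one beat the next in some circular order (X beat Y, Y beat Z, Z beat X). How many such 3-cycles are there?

16

Win totals: Mona 5, Ximena 5, Liang 4, Gita 2, Diego 3, Asha 4, Uma 3, Elif 2.
A player with w wins dominates both others in C(w,2) triples; summing gives 10 + 10 + 6 + 1 + 3 + 6 + 3 + 1 = 40 transitive triples.
Total triples C(8,3) = 56, so cyclic triples = 56 − 40 = 16.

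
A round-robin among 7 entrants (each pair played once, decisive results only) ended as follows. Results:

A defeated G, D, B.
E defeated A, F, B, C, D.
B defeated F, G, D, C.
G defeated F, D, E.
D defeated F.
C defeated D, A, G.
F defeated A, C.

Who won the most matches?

E

Win totals: A 3, B 4, C 3, D 1, E 5, F 2, G 3.
E leads with 5 wins (next highest: 4).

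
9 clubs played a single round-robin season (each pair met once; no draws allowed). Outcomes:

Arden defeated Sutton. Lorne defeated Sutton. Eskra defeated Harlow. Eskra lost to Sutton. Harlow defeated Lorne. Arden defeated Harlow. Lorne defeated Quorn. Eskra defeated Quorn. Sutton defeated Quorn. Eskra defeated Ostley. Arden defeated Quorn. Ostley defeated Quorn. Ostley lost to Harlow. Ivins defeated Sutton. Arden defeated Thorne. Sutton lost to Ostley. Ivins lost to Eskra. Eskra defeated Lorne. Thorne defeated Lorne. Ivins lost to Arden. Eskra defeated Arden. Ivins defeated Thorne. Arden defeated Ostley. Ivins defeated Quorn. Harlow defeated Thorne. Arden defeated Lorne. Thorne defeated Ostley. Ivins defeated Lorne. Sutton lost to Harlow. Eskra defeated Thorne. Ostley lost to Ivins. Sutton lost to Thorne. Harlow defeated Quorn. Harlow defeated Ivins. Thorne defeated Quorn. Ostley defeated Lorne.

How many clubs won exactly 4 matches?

1

Win totals: Arden 7, Sutton 2, Lorne 2, Ostley 3, Ivins 5, Eskra 7, Thorne 4, Quorn 0, Harlow 6.
Exactly 4: Thorne — 1 club.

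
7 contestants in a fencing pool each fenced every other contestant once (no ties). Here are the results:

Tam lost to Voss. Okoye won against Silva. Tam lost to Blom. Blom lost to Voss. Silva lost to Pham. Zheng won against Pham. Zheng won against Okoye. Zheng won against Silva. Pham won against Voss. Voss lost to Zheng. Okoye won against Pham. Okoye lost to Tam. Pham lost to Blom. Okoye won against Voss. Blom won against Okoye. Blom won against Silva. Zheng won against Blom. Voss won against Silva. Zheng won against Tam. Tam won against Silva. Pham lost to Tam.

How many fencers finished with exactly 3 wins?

Win totals: Silva 0, Okoye 3, Tam 3, Voss 3, Blom 4, Pham 2, Zheng 6.
Exactly 3: Okoye, Tam, Voss — 3 fencers.

3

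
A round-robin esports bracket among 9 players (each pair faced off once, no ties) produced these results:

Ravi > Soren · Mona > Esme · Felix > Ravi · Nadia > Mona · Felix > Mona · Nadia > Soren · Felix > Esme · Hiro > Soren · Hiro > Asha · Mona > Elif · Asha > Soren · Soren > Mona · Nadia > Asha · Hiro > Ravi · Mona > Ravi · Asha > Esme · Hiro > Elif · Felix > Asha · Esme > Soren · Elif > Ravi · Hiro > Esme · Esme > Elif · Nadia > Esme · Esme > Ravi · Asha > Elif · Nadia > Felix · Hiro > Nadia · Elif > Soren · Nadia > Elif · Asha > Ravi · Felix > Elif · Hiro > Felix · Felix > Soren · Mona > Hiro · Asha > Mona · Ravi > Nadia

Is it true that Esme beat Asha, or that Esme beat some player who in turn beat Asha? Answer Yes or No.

Esme did not beat Asha directly.
Esme beat Elif, Ravi, Soren, but each of them lost to Asha. No two-step path.

No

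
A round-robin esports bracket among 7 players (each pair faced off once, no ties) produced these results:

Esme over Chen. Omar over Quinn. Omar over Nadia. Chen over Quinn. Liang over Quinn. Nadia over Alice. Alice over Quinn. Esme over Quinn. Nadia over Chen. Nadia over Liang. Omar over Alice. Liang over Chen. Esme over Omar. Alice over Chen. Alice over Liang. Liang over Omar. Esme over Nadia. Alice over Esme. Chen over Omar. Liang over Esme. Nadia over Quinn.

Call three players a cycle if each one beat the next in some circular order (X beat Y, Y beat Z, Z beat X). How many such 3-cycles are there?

7

Win totals: Omar 3, Quinn 0, Esme 4, Nadia 4, Chen 2, Alice 4, Liang 4.
A player with w wins dominates both others in C(w,2) triples; summing gives 3 + 0 + 6 + 6 + 1 + 6 + 6 = 28 transitive triples.
Total triples C(7,3) = 35, so cyclic triples = 35 − 28 = 7.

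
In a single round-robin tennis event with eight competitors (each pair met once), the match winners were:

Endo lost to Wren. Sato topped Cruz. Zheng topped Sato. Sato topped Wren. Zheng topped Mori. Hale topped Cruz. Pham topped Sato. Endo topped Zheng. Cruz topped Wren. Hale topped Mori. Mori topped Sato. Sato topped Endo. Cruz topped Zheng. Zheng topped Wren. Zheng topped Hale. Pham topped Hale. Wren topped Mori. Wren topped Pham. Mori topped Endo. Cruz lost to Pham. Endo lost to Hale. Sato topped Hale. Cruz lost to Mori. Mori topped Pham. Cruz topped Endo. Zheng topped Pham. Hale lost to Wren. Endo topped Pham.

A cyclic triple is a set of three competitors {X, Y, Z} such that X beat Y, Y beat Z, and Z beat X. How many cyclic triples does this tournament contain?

18

Win totals: Zheng 5, Sato 4, Cruz 3, Pham 3, Mori 4, Endo 2, Wren 4, Hale 3.
A competitor with w wins dominates both others in C(w,2) triples; summing gives 10 + 6 + 3 + 3 + 6 + 1 + 6 + 3 = 38 transitive triples.
Total triples C(8,3) = 56, so cyclic triples = 56 − 38 = 18.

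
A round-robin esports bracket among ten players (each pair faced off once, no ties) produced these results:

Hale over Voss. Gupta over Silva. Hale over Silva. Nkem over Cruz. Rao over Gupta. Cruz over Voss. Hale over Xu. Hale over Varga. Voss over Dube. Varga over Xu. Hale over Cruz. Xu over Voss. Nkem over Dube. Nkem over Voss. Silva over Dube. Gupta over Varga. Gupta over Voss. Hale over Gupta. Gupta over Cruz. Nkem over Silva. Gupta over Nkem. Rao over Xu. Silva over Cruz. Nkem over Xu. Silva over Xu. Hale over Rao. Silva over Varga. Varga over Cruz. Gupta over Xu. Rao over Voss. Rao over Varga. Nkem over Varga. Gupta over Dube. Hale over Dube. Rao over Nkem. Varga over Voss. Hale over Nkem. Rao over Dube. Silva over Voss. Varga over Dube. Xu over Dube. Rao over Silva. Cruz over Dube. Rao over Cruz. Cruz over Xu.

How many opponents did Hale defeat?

9

Hale's results: beat Silva, Nkem, Gupta, Rao, Voss, Cruz, Xu, Dube, Varga; lost to no one.
That is 9 wins.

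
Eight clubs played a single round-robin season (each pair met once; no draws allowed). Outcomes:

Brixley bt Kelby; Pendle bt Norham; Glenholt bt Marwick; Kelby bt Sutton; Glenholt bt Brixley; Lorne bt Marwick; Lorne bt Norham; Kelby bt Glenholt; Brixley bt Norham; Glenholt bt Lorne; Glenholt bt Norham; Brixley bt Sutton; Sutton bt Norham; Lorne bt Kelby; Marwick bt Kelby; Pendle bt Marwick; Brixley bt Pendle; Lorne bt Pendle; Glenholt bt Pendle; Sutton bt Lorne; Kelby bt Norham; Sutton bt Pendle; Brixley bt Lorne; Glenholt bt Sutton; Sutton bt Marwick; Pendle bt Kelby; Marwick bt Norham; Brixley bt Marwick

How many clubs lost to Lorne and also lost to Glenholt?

3

Lorne beat: Norham, Kelby, Marwick, Pendle.
Glenholt beat: Norham, Marwick, Lorne, Sutton, Pendle, Brixley.
Both beat: Norham, Marwick, Pendle — 3.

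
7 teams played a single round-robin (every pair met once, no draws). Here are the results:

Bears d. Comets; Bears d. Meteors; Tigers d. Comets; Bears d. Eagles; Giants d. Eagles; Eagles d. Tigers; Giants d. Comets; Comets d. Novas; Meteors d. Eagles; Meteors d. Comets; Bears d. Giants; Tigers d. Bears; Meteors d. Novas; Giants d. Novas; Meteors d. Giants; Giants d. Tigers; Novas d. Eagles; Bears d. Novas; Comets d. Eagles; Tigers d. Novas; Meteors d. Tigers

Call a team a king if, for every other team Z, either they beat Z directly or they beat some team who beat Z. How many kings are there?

Meteors reaches everyone (king).
Eagles cannot reach Meteors, Giants in two steps.
Comets cannot reach Meteors, Giants, Bears in two steps.
Giants cannot reach Meteors in two steps.
Tigers reaches everyone (king).
Novas cannot reach Meteors, Comets, Giants, Bears in two steps.
Bears reaches everyone (king).
Kings: Meteors, Tigers, Bears — 3.

3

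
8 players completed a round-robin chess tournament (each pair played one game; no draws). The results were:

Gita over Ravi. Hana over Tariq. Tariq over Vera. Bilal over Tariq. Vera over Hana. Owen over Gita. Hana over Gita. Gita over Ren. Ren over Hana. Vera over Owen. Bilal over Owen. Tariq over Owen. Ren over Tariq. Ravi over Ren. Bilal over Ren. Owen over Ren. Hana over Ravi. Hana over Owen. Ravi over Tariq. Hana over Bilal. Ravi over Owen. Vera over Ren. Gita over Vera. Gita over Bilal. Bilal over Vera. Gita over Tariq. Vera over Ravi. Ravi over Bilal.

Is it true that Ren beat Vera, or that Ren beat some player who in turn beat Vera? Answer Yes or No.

Ren did not beat Vera directly.
Ren beat Hana, Tariq. Of those, Tariq beat Vera.

Yes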